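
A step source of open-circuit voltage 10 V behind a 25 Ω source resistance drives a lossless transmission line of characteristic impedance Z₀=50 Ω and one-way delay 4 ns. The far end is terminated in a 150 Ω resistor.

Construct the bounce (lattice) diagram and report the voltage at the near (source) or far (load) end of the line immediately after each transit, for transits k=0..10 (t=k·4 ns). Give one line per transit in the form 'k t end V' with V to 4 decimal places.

Γ_L=0.500000, Γ_S=-0.333333; launch V₁=10·50/75=6.666667
k=0 src: V=6.6667
k=1 load: inc=6.666667, refl=6.666667·0.500000=3.3333; V=0.000000+6.666667+3.333333=10.0000
k=2 src: inc=3.333333, refl=3.333333·-0.333333=-1.1111; V=6.666667+3.333333+-1.111111=8.8889
k=3 load: inc=-1.111111, refl=-1.111111·0.500000=-0.5556; V=10.000000+-1.111111+-0.555556=8.3333
k=4 src: inc=-0.555556, refl=-0.555556·-0.333333=0.1852; V=8.888889+-0.555556+0.185185=8.5185
k=5 load: inc=0.185185, refl=0.185185·0.500000=0.0926; V=8.333333+0.185185+0.092593=8.6111
k=6 src: inc=0.092593, refl=0.092593·-0.333333=-0.0309; V=8.518519+0.092593+-0.030864=8.5802
k=7 load: inc=-0.030864, refl=-0.030864·0.500000=-0.0154; V=8.611111+-0.030864+-0.015432=8.5648
k=8 src: inc=-0.015432, refl=-0.015432·-0.333333=0.0051; V=8.580247+-0.015432+0.005144=8.5700
k=9 load: inc=0.005144, refl=0.005144·0.500000=0.0026; V=8.564815+0.005144+0.002572=8.5725
k=10 src: inc=0.002572, refl=0.002572·-0.333333=-0.0009; V=8.569959+0.002572+-0.000857=8.5717

0 0 source 6.6667
1 4 load 10.0000
2 8 source 8.8889
3 12 load 8.3333
4 16 source 8.5185
5 20 load 8.6111
6 24 source 8.5802
7 28 load 8.5648
8 32 source 8.5700
9 36 load 8.5725
10 40 source 8.5717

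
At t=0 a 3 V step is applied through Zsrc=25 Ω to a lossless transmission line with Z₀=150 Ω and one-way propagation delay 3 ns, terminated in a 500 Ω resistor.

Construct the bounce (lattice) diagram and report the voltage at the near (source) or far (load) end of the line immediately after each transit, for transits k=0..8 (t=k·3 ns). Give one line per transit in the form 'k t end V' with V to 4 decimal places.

Γ_L=0.538462, Γ_S=-0.714286; launch V₁=3·150/175=2.571429
k=0 src: V=2.5714
k=1 load: inc=2.571429, refl=2.571429·0.538462=1.3846; V=0.000000+2.571429+1.384615=3.9560
k=2 src: inc=1.384615, refl=1.384615·-0.714286=-0.9890; V=2.571429+1.384615+-0.989011=2.9670
k=3 load: inc=-0.989011, refl=-0.989011·0.538462=-0.5325; V=3.956044+-0.989011+-0.532544=2.4345
k=4 src: inc=-0.532544, refl=-0.532544·-0.714286=0.3804; V=2.967033+-0.532544+0.380389=2.8149
k=5 load: inc=0.380389, refl=0.380389·0.538462=0.2048; V=2.434489+0.380389+0.204825=3.0197
k=6 src: inc=0.204825, refl=0.204825·-0.714286=-0.1463; V=2.814877+0.204825+-0.146303=2.8734
k=7 load: inc=-0.146303, refl=-0.146303·0.538462=-0.0788; V=3.019702+-0.146303+-0.078779=2.7946
k=8 src: inc=-0.078779, refl=-0.078779·-0.714286=0.0563; V=2.873399+-0.078779+0.056271=2.8509

0 0 source 2.5714
1 3 load 3.9560
2 6 source 2.9670
3 9 load 2.4345
4 12 source 2.8149
5 15 load 3.0197
6 18 source 2.8734
7 21 load 2.7946
8 24 source 2.8509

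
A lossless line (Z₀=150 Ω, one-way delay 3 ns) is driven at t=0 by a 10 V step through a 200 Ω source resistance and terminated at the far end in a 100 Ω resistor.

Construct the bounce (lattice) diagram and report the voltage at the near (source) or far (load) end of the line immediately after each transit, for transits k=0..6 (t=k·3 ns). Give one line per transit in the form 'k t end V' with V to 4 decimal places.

0 0 source 4.2857
1 3 load 3.4286
2 6 source 3.3061
3 9 load 3.3306
4 12 source 3.3341
5 15 load 3.3334
6 18 source 3.3333

Γ_L=-0.200000, Γ_S=0.142857; launch V₁=10·150/350=4.285714
k=0 src: V=4.2857
k=1 load: inc=4.285714, refl=4.285714·-0.200000=-0.8571; V=0.000000+4.285714+-0.857143=3.4286
k=2 src: inc=-0.857143, refl=-0.857143·0.142857=-0.1224; V=4.285714+-0.857143+-0.122449=3.3061
k=3 load: inc=-0.122449, refl=-0.122449·-0.200000=0.0245; V=3.428571+-0.122449+0.024490=3.3306
k=4 src: inc=0.024490, refl=0.024490·0.142857=0.0035; V=3.306122+0.024490+0.003499=3.3341
k=5 load: inc=0.003499, refl=0.003499·-0.200000=-0.0007; V=3.330612+0.003499+-0.000700=3.3334
k=6 src: inc=-0.000700, refl=-0.000700·0.142857=-0.0001; V=3.334111+-0.000700+-0.000100=3.3333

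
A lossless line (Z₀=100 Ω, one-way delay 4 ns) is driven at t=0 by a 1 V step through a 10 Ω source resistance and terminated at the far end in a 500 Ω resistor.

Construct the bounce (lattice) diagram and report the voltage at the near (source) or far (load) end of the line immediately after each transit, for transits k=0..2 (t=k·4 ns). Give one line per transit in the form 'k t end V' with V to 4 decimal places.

0 0 source 0.9091
1 4 load 1.5152
2 8 source 1.0193

Γ_L=0.666667, Γ_S=-0.818182; launch V₁=1·100/110=0.909091
k=0 src: V=0.9091
k=1 load: inc=0.909091, refl=0.909091·0.666667=0.6061; V=0.000000+0.909091+0.606061=1.5152
k=2 src: inc=0.606061, refl=0.606061·-0.818182=-0.4959; V=0.909091+0.606061+-0.495868=1.0193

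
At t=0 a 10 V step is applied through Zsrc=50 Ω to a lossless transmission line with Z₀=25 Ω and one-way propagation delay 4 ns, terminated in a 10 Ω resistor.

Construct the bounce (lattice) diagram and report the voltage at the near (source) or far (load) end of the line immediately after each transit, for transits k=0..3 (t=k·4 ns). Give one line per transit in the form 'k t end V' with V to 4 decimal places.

Γ_L=-0.428571, Γ_S=0.333333; launch V₁=10·25/75=3.333333
k=0 src: V=3.3333
k=1 load: inc=3.333333, refl=3.333333·-0.428571=-1.4286; V=0.000000+3.333333+-1.428571=1.9048
k=2 src: inc=-1.428571, refl=-1.428571·0.333333=-0.4762; V=3.333333+-1.428571+-0.476190=1.4286
k=3 load: inc=-0.476190, refl=-0.476190·-0.428571=0.2041; V=1.904762+-0.476190+0.204082=1.6327

0 0 source 3.3333
1 4 load 1.9048
2 8 source 1.4286
3 12 load 1.6327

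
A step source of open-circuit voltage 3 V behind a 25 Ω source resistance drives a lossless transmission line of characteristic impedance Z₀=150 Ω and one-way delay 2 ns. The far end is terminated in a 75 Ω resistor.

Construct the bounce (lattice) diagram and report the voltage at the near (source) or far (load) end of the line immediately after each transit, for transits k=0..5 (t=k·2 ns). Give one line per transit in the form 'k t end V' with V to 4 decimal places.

Γ_L=-0.333333, Γ_S=-0.714286; launch V₁=3·150/175=2.571429
k=0 src: V=2.5714
k=1 load: inc=2.571429, refl=2.571429·-0.333333=-0.8571; V=0.000000+2.571429+-0.857143=1.7143
k=2 src: inc=-0.857143, refl=-0.857143·-0.714286=0.6122; V=2.571429+-0.857143+0.612245=2.3265
k=3 load: inc=0.612245, refl=0.612245·-0.333333=-0.2041; V=1.714286+0.612245+-0.204082=2.1224
k=4 src: inc=-0.204082, refl=-0.204082·-0.714286=0.1458; V=2.326531+-0.204082+0.145773=2.2682
k=5 load: inc=0.145773, refl=0.145773·-0.333333=-0.0486; V=2.122449+0.145773+-0.048591=2.2196

0 0 source 2.5714
1 2 load 1.7143
2 4 source 2.3265
3 6 load 2.1224
4 8 source 2.2682
5 10 load 2.2196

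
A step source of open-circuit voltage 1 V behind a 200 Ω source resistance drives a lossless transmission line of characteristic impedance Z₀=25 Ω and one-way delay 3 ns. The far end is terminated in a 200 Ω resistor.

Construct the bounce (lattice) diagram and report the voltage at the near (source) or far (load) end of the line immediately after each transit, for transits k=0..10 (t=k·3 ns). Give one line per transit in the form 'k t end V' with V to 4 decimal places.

Γ_L=0.777778, Γ_S=0.777778; launch V₁=1·25/225=0.111111
k=0 src: V=0.1111
k=1 load: inc=0.111111, refl=0.111111·0.777778=0.0864; V=0.000000+0.111111+0.086420=0.1975
k=2 src: inc=0.086420, refl=0.086420·0.777778=0.0672; V=0.111111+0.086420+0.067215=0.2647
k=3 load: inc=0.067215, refl=0.067215·0.777778=0.0523; V=0.197531+0.067215+0.052279=0.3170
k=4 src: inc=0.052279, refl=0.052279·0.777778=0.0407; V=0.264746+0.052279+0.040661=0.3577
k=5 load: inc=0.040661, refl=0.040661·0.777778=0.0316; V=0.317025+0.040661+0.031625=0.3893
k=6 src: inc=0.031625, refl=0.031625·0.777778=0.0246; V=0.357686+0.031625+0.024597=0.4139
k=7 load: inc=0.024597, refl=0.024597·0.777778=0.0191; V=0.389311+0.024597+0.019131=0.4330
k=8 src: inc=0.019131, refl=0.019131·0.777778=0.0149; V=0.413909+0.019131+0.014880=0.4479
k=9 load: inc=0.014880, refl=0.014880·0.777778=0.0116; V=0.433040+0.014880+0.011573=0.4595
k=10 src: inc=0.011573, refl=0.011573·0.777778=0.0090; V=0.447920+0.011573+0.009001=0.4685

0 0 source 0.1111
1 3 load 0.1975
2 6 source 0.2647
3 9 load 0.3170
4 12 source 0.3577
5 15 load 0.3893
6 18 source 0.4139
7 21 load 0.4330
8 24 source 0.4479
9 27 load 0.4595
10 30 source 0.4685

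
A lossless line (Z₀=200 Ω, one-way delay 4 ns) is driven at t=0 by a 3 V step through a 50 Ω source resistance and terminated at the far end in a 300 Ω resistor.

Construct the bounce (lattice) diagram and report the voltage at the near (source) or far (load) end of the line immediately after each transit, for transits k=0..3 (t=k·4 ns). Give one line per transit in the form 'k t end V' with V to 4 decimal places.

Γ_L=0.200000, Γ_S=-0.600000; launch V₁=3·200/250=2.400000
k=0 src: V=2.4000
k=1 load: inc=2.400000, refl=2.400000·0.200000=0.4800; V=0.000000+2.400000+0.480000=2.8800
k=2 src: inc=0.480000, refl=0.480000·-0.600000=-0.2880; V=2.400000+0.480000+-0.288000=2.5920
k=3 load: inc=-0.288000, refl=-0.288000·0.200000=-0.0576; V=2.880000+-0.288000+-0.057600=2.5344

0 0 source 2.4000
1 4 load 2.8800
2 8 source 2.5920
3 12 load 2.5344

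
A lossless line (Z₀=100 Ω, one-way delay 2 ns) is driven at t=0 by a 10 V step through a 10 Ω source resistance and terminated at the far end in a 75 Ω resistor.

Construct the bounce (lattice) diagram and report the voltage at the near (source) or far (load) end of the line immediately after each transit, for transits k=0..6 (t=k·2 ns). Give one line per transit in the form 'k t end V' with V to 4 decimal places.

0 0 source 9.0909
1 2 load 7.7922
2 4 source 8.8548
3 6 load 8.7030
4 8 source 8.8272
5 10 load 8.8094
6 12 source 8.8240

Γ_L=-0.142857, Γ_S=-0.818182; launch V₁=10·100/110=9.090909
k=0 src: V=9.0909
k=1 load: inc=9.090909, refl=9.090909·-0.142857=-1.2987; V=0.000000+9.090909+-1.298701=7.7922
k=2 src: inc=-1.298701, refl=-1.298701·-0.818182=1.0626; V=9.090909+-1.298701+1.062574=8.8548
k=3 load: inc=1.062574, refl=1.062574·-0.142857=-0.1518; V=7.792208+1.062574+-0.151796=8.7030
k=4 src: inc=-0.151796, refl=-0.151796·-0.818182=0.1242; V=8.854782+-0.151796+0.124197=8.8272
k=5 load: inc=0.124197, refl=0.124197·-0.142857=-0.0177; V=8.702985+0.124197+-0.017742=8.8094
k=6 src: inc=-0.017742, refl=-0.017742·-0.818182=0.0145; V=8.827182+-0.017742+0.014517=8.8240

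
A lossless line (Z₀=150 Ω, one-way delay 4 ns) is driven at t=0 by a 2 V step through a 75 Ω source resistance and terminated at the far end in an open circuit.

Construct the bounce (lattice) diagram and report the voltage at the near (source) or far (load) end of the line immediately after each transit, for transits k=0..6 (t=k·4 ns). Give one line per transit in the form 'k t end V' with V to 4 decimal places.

Γ_L=1.000000, Γ_S=-0.333333; launch V₁=2·150/225=1.333333
k=0 src: V=1.3333
k=1 load: inc=1.333333, refl=1.333333·1.000000=1.3333; V=0.000000+1.333333+1.333333=2.6667
k=2 src: inc=1.333333, refl=1.333333·-0.333333=-0.4444; V=1.333333+1.333333+-0.444444=2.2222
k=3 load: inc=-0.444444, refl=-0.444444·1.000000=-0.4444; V=2.666667+-0.444444+-0.444444=1.7778
k=4 src: inc=-0.444444, refl=-0.444444·-0.333333=0.1481; V=2.222222+-0.444444+0.148148=1.9259
k=5 load: inc=0.148148, refl=0.148148·1.000000=0.1481; V=1.777778+0.148148+0.148148=2.0741
k=6 src: inc=0.148148, refl=0.148148·-0.333333=-0.0494; V=1.925926+0.148148+-0.049383=2.0247

0 0 source 1.3333
1 4 load 2.6667
2 8 source 2.2222
3 12 load 1.7778
4 16 source 1.9259
5 20 load 2.0741
6 24 source 2.0247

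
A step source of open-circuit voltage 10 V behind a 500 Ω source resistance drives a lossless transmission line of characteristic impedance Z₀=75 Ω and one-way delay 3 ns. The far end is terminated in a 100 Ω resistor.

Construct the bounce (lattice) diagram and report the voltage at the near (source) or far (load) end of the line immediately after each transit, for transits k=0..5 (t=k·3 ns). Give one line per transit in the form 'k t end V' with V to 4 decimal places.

Γ_L=0.142857, Γ_S=0.739130; launch V₁=10·75/575=1.304348
k=0 src: V=1.3043
k=1 load: inc=1.304348, refl=1.304348·0.142857=0.1863; V=0.000000+1.304348+0.186335=1.4907
k=2 src: inc=0.186335, refl=0.186335·0.739130=0.1377; V=1.304348+0.186335+0.137726=1.6284
k=3 load: inc=0.137726, refl=0.137726·0.142857=0.0197; V=1.490683+0.137726+0.019675=1.6481
k=4 src: inc=0.019675, refl=0.019675·0.739130=0.0145; V=1.628409+0.019675+0.014543=1.6626
k=5 load: inc=0.014543, refl=0.014543·0.142857=0.0021; V=1.648085+0.014543+0.002078=1.6647

0 0 source 1.3043
1 3 load 1.4907
2 6 source 1.6284
3 9 load 1.6481
4 12 source 1.6626
5 15 load 1.6647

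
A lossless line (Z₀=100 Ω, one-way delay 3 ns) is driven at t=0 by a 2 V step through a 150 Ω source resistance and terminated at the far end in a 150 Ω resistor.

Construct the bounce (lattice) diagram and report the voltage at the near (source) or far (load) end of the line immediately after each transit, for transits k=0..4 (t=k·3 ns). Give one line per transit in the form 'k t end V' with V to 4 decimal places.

Γ_L=0.200000, Γ_S=0.200000; launch V₁=2·100/250=0.800000
k=0 src: V=0.8000
k=1 load: inc=0.800000, refl=0.800000·0.200000=0.1600; V=0.000000+0.800000+0.160000=0.9600
k=2 src: inc=0.160000, refl=0.160000·0.200000=0.0320; V=0.800000+0.160000+0.032000=0.9920
k=3 load: inc=0.032000, refl=0.032000·0.200000=0.0064; V=0.960000+0.032000+0.006400=0.9984
k=4 src: inc=0.006400, refl=0.006400·0.200000=0.0013; V=0.992000+0.006400+0.001280=0.9997

0 0 source 0.8000
1 3 load 0.9600
2 6 source 0.9920
3 9 load 0.9984
4 12 source 0.9997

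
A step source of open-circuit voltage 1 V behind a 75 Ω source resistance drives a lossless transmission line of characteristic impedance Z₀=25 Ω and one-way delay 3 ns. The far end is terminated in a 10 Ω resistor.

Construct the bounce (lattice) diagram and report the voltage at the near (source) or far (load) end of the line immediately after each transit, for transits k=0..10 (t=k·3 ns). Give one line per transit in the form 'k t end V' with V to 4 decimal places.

0 0 source 0.2500
1 3 load 0.1429
2 6 source 0.0893
3 9 load 0.1122
4 12 source 0.1237
5 15 load 0.1188
6 18 source 0.1163
7 21 load 0.1174
8 24 source 0.1179
9 27 load 0.1177
10 30 source 0.1176

Γ_L=-0.428571, Γ_S=0.500000; launch V₁=1·25/100=0.250000
k=0 src: V=0.2500
k=1 load: inc=0.250000, refl=0.250000·-0.428571=-0.1071; V=0.000000+0.250000+-0.107143=0.1429
k=2 src: inc=-0.107143, refl=-0.107143·0.500000=-0.0536; V=0.250000+-0.107143+-0.053571=0.0893
k=3 load: inc=-0.053571, refl=-0.053571·-0.428571=0.0230; V=0.142857+-0.053571+0.022959=0.1122
k=4 src: inc=0.022959, refl=0.022959·0.500000=0.0115; V=0.089286+0.022959+0.011480=0.1237
k=5 load: inc=0.011480, refl=0.011480·-0.428571=-0.0049; V=0.112245+0.011480+-0.004920=0.1188
k=6 src: inc=-0.004920, refl=-0.004920·0.500000=-0.0025; V=0.123724+-0.004920+-0.002460=0.1163
k=7 load: inc=-0.002460, refl=-0.002460·-0.428571=0.0011; V=0.118805+-0.002460+0.001054=0.1174
k=8 src: inc=0.001054, refl=0.001054·0.500000=0.0005; V=0.116345+0.001054+0.000527=0.1179
k=9 load: inc=0.000527, refl=0.000527·-0.428571=-0.0002; V=0.117399+0.000527+-0.000226=0.1177
k=10 src: inc=-0.000226, refl=-0.000226·0.500000=-0.0001; V=0.117926+-0.000226+-0.000113=0.1176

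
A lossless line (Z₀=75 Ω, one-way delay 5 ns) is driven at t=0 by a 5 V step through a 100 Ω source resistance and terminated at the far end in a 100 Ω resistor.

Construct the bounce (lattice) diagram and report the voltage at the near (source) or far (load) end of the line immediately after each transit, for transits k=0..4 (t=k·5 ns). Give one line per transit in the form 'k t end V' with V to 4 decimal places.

0 0 source 2.1429
1 5 load 2.4490
2 10 source 2.4927
3 15 load 2.4990
4 20 source 2.4999

Γ_L=0.142857, Γ_S=0.142857; launch V₁=5·75/175=2.142857
k=0 src: V=2.1429
k=1 load: inc=2.142857, refl=2.142857·0.142857=0.3061; V=0.000000+2.142857+0.306122=2.4490
k=2 src: inc=0.306122, refl=0.306122·0.142857=0.0437; V=2.142857+0.306122+0.043732=2.4927
k=3 load: inc=0.043732, refl=0.043732·0.142857=0.0062; V=2.448980+0.043732+0.006247=2.4990
k=4 src: inc=0.006247, refl=0.006247·0.142857=0.0009; V=2.492711+0.006247+0.000892=2.4999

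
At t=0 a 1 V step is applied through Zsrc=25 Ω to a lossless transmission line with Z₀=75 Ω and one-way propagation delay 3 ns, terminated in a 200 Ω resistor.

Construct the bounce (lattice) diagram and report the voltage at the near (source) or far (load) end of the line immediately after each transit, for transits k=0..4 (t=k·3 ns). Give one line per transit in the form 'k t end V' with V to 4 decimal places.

0 0 source 0.7500
1 3 load 1.0909
2 6 source 0.9205
3 9 load 0.8430
4 12 source 0.8817

Γ_L=0.454545, Γ_S=-0.500000; launch V₁=1·75/100=0.750000
k=0 src: V=0.7500
k=1 load: inc=0.750000, refl=0.750000·0.454545=0.3409; V=0.000000+0.750000+0.340909=1.0909
k=2 src: inc=0.340909, refl=0.340909·-0.500000=-0.1705; V=0.750000+0.340909+-0.170455=0.9205
k=3 load: inc=-0.170455, refl=-0.170455·0.454545=-0.0775; V=1.090909+-0.170455+-0.077479=0.8430
k=4 src: inc=-0.077479, refl=-0.077479·-0.500000=0.0387; V=0.920455+-0.077479+0.038740=0.8817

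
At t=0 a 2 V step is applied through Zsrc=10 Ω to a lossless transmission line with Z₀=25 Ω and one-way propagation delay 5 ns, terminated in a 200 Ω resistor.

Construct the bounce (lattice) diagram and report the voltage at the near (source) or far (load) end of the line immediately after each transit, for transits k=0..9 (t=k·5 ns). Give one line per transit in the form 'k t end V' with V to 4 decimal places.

0 0 source 1.4286
1 5 load 2.5397
2 10 source 2.0635
3 15 load 1.6931
4 20 source 1.8519
5 25 load 1.9753
6 30 source 1.9224
7 35 load 1.8812
8 40 source 1.8989
9 45 load 1.9126

Γ_L=0.777778, Γ_S=-0.428571; launch V₁=2·25/35=1.428571
k=0 src: V=1.4286
k=1 load: inc=1.428571, refl=1.428571·0.777778=1.1111; V=0.000000+1.428571+1.111111=2.5397
k=2 src: inc=1.111111, refl=1.111111·-0.428571=-0.4762; V=1.428571+1.111111+-0.476190=2.0635
k=3 load: inc=-0.476190, refl=-0.476190·0.777778=-0.3704; V=2.539683+-0.476190+-0.370370=1.6931
k=4 src: inc=-0.370370, refl=-0.370370·-0.428571=0.1587; V=2.063492+-0.370370+0.158730=1.8519
k=5 load: inc=0.158730, refl=0.158730·0.777778=0.1235; V=1.693122+0.158730+0.123457=1.9753
k=6 src: inc=0.123457, refl=0.123457·-0.428571=-0.0529; V=1.851852+0.123457+-0.052910=1.9224
k=7 load: inc=-0.052910, refl=-0.052910·0.777778=-0.0412; V=1.975309+-0.052910+-0.041152=1.8812
k=8 src: inc=-0.041152, refl=-0.041152·-0.428571=0.0176; V=1.922399+-0.041152+0.017637=1.8989
k=9 load: inc=0.017637, refl=0.017637·0.777778=0.0137; V=1.881246+0.017637+0.013717=1.9126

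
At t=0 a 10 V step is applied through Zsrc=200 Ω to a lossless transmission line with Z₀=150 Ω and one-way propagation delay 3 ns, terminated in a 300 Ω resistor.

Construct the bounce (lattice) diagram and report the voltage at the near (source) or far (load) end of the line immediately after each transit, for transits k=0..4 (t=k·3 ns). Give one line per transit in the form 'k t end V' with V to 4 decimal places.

Γ_L=0.333333, Γ_S=0.142857; launch V₁=10·150/350=4.285714
k=0 src: V=4.2857
k=1 load: inc=4.285714, refl=4.285714·0.333333=1.4286; V=0.000000+4.285714+1.428571=5.7143
k=2 src: inc=1.428571, refl=1.428571·0.142857=0.2041; V=4.285714+1.428571+0.204082=5.9184
k=3 load: inc=0.204082, refl=0.204082·0.333333=0.0680; V=5.714286+0.204082+0.068027=5.9864
k=4 src: inc=0.068027, refl=0.068027·0.142857=0.0097; V=5.918367+0.068027+0.009718=5.9961

0 0 source 4.2857
1 3 load 5.7143
2 6 source 5.9184
3 9 load 5.9864
4 12 source 5.9961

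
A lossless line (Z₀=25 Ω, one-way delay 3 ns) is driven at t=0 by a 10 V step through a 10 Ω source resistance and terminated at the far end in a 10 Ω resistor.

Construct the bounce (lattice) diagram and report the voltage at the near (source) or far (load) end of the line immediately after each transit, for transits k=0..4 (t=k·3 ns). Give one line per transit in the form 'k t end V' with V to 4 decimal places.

Γ_L=-0.428571, Γ_S=-0.428571; launch V₁=10·25/35=7.142857
k=0 src: V=7.1429
k=1 load: inc=7.142857, refl=7.142857·-0.428571=-3.0612; V=0.000000+7.142857+-3.061224=4.0816
k=2 src: inc=-3.061224, refl=-3.061224·-0.428571=1.3120; V=7.142857+-3.061224+1.311953=5.3936
k=3 load: inc=1.311953, refl=1.311953·-0.428571=-0.5623; V=4.081633+1.311953+-0.562266=4.8313
k=4 src: inc=-0.562266, refl=-0.562266·-0.428571=0.2410; V=5.393586+-0.562266+0.240971=5.0723

0 0 source 7.1429
1 3 load 4.0816
2 6 source 5.3936
3 9 load 4.8313
4 12 source 5.0723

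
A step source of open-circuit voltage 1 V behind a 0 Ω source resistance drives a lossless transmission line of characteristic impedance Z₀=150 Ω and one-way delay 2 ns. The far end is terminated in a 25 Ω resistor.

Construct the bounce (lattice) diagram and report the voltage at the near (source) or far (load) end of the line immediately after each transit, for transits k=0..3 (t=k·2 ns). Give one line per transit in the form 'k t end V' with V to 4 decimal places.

Γ_L=-0.714286, Γ_S=-1.000000; launch V₁=1·150/150=1.000000
k=0 src: V=1.0000
k=1 load: inc=1.000000, refl=1.000000·-0.714286=-0.7143; V=0.000000+1.000000+-0.714286=0.2857
k=2 src: inc=-0.714286, refl=-0.714286·-1.000000=0.7143; V=1.000000+-0.714286+0.714286=1.0000
k=3 load: inc=0.714286, refl=0.714286·-0.714286=-0.5102; V=0.285714+0.714286+-0.510204=0.4898

0 0 source 1.0000
1 2 load 0.2857
2 4 source 1.0000
3 6 load 0.4898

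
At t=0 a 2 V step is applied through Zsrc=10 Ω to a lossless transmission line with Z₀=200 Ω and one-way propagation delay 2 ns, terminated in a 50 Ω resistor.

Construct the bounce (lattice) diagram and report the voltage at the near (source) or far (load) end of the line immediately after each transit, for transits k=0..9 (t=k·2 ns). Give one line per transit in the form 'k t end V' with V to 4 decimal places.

0 0 source 1.9048
1 2 load 0.7619
2 4 source 1.7959
3 6 load 1.1755
4 8 source 1.7368
5 10 load 1.4000
6 12 source 1.7048
7 14 load 1.5219
8 16 source 1.6873
9 18 load 1.5881

Γ_L=-0.600000, Γ_S=-0.904762; launch V₁=2·200/210=1.904762
k=0 src: V=1.9048
k=1 load: inc=1.904762, refl=1.904762·-0.600000=-1.1429; V=0.000000+1.904762+-1.142857=0.7619
k=2 src: inc=-1.142857, refl=-1.142857·-0.904762=1.0340; V=1.904762+-1.142857+1.034014=1.7959
k=3 load: inc=1.034014, refl=1.034014·-0.600000=-0.6204; V=0.761905+1.034014+-0.620408=1.1755
k=4 src: inc=-0.620408, refl=-0.620408·-0.904762=0.5613; V=1.795918+-0.620408+0.561322=1.7368
k=5 load: inc=0.561322, refl=0.561322·-0.600000=-0.3368; V=1.175510+0.561322+-0.336793=1.4000
k=6 src: inc=-0.336793, refl=-0.336793·-0.904762=0.3047; V=1.736832+-0.336793+0.304717=1.7048
k=7 load: inc=0.304717, refl=0.304717·-0.600000=-0.1828; V=1.400039+0.304717+-0.182830=1.5219
k=8 src: inc=-0.182830, refl=-0.182830·-0.904762=0.1654; V=1.704756+-0.182830+0.165418=1.6873
k=9 load: inc=0.165418, refl=0.165418·-0.600000=-0.0993; V=1.521926+0.165418+-0.099251=1.5881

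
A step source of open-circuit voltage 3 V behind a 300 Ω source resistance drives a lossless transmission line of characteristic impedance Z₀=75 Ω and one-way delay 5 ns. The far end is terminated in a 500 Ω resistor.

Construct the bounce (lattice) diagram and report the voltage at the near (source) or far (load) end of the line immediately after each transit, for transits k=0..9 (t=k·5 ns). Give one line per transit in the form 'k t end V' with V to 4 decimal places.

Γ_L=0.739130, Γ_S=0.600000; launch V₁=3·75/375=0.600000
k=0 src: V=0.6000
k=1 load: inc=0.600000, refl=0.600000·0.739130=0.4435; V=0.000000+0.600000+0.443478=1.0435
k=2 src: inc=0.443478, refl=0.443478·0.600000=0.2661; V=0.600000+0.443478+0.266087=1.3096
k=3 load: inc=0.266087, refl=0.266087·0.739130=0.1967; V=1.043478+0.266087+0.196673=1.5062
k=4 src: inc=0.196673, refl=0.196673·0.600000=0.1180; V=1.309565+0.196673+0.118004=1.6242
k=5 load: inc=0.118004, refl=0.118004·0.739130=0.0872; V=1.506238+0.118004+0.087220=1.7115
k=6 src: inc=0.087220, refl=0.087220·0.600000=0.0523; V=1.624242+0.087220+0.052332=1.7638
k=7 load: inc=0.052332, refl=0.052332·0.739130=0.0387; V=1.711462+0.052332+0.038680=1.8025
k=8 src: inc=0.038680, refl=0.038680·0.600000=0.0232; V=1.763794+0.038680+0.023208=1.8257
k=9 load: inc=0.023208, refl=0.023208·0.739130=0.0172; V=1.802475+0.023208+0.017154=1.8428

0 0 source 0.6000
1 5 load 1.0435
2 10 source 1.3096
3 15 load 1.5062
4 20 source 1.6242
5 25 load 1.7115
6 30 source 1.7638
7 35 load 1.8025
8 40 source 1.8257
9 45 load 1.8428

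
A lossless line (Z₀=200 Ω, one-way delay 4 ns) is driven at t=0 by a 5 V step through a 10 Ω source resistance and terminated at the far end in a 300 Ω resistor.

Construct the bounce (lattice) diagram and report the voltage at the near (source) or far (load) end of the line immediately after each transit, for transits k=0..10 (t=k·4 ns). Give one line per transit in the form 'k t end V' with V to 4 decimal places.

0 0 source 4.7619
1 4 load 5.7143
2 8 source 4.8526
3 12 load 4.6803
4 16 source 4.8362
5 20 load 4.8674
6 24 source 4.8392
7 28 load 4.8335
8 32 source 4.8386
9 36 load 4.8396
10 40 source 4.8387

Γ_L=0.200000, Γ_S=-0.904762; launch V₁=5·200/210=4.761905
k=0 src: V=4.7619
k=1 load: inc=4.761905, refl=4.761905·0.200000=0.9524; V=0.000000+4.761905+0.952381=5.7143
k=2 src: inc=0.952381, refl=0.952381·-0.904762=-0.8617; V=4.761905+0.952381+-0.861678=4.8526
k=3 load: inc=-0.861678, refl=-0.861678·0.200000=-0.1723; V=5.714286+-0.861678+-0.172336=4.6803
k=4 src: inc=-0.172336, refl=-0.172336·-0.904762=0.1559; V=4.852608+-0.172336+0.155923=4.8362
k=5 load: inc=0.155923, refl=0.155923·0.200000=0.0312; V=4.680272+0.155923+0.031185=4.8674
k=6 src: inc=0.031185, refl=0.031185·-0.904762=-0.0282; V=4.836195+0.031185+-0.028215=4.8392
k=7 load: inc=-0.028215, refl=-0.028215·0.200000=-0.0056; V=4.867379+-0.028215+-0.005643=4.8335
k=8 src: inc=-0.005643, refl=-0.005643·-0.904762=0.0051; V=4.839165+-0.005643+0.005105=4.8386
k=9 load: inc=0.005105, refl=0.005105·0.200000=0.0010; V=4.833522+0.005105+0.001021=4.8396
k=10 src: inc=0.001021, refl=0.001021·-0.904762=-0.0009; V=4.838627+0.001021+-0.000924=4.8387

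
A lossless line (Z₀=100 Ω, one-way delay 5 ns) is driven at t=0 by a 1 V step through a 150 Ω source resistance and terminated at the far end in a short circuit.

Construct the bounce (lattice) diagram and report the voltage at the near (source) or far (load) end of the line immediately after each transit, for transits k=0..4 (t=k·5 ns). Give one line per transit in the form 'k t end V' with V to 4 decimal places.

0 0 source 0.4000
1 5 load 0.0000
2 10 source -0.0800
3 15 load 0.0000
4 20 source 0.0160

Γ_L=-1.000000, Γ_S=0.200000; launch V₁=1·100/250=0.400000
k=0 src: V=0.4000
k=1 load: inc=0.400000, refl=0.400000·-1.000000=-0.4000; V=0.000000+0.400000+-0.400000=0.0000
k=2 src: inc=-0.400000, refl=-0.400000·0.200000=-0.0800; V=0.400000+-0.400000+-0.080000=-0.0800
k=3 load: inc=-0.080000, refl=-0.080000·-1.000000=0.0800; V=0.000000+-0.080000+0.080000=0.0000
k=4 src: inc=0.080000, refl=0.080000·0.200000=0.0160; V=-0.080000+0.080000+0.016000=0.0160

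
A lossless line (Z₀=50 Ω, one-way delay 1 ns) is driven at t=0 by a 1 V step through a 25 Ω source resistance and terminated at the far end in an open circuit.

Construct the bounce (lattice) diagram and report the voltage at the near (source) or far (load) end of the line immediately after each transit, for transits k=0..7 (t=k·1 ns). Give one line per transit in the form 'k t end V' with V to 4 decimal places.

Γ_L=1.000000, Γ_S=-0.333333; launch V₁=1·50/75=0.666667
k=0 src: V=0.6667
k=1 load: inc=0.666667, refl=0.666667·1.000000=0.6667; V=0.000000+0.666667+0.666667=1.3333
k=2 src: inc=0.666667, refl=0.666667·-0.333333=-0.2222; V=0.666667+0.666667+-0.222222=1.1111
k=3 load: inc=-0.222222, refl=-0.222222·1.000000=-0.2222; V=1.333333+-0.222222+-0.222222=0.8889
k=4 src: inc=-0.222222, refl=-0.222222·-0.333333=0.0741; V=1.111111+-0.222222+0.074074=0.9630
k=5 load: inc=0.074074, refl=0.074074·1.000000=0.0741; V=0.888889+0.074074+0.074074=1.0370
k=6 src: inc=0.074074, refl=0.074074·-0.333333=-0.0247; V=0.962963+0.074074+-0.024691=1.0123
k=7 load: inc=-0.024691, refl=-0.024691·1.000000=-0.0247; V=1.037037+-0.024691+-0.024691=0.9877

0 0 source 0.6667
1 1 load 1.3333
2 2 source 1.1111
3 3 load 0.8889
4 4 source 0.9630
5 5 load 1.0370
6 6 source 1.0123
7 7 load 0.9877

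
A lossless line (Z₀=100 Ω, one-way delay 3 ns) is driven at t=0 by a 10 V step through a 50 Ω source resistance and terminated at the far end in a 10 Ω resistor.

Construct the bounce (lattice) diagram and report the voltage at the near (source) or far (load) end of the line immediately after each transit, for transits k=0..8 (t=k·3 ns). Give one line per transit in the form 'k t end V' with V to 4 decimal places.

0 0 source 6.6667
1 3 load 1.2121
2 6 source 3.0303
3 9 load 1.5427
4 12 source 2.0386
5 15 load 1.6329
6 18 source 1.7681
7 21 load 1.6574
8 24 source 1.6943

Γ_L=-0.818182, Γ_S=-0.333333; launch V₁=10·100/150=6.666667
k=0 src: V=6.6667
k=1 load: inc=6.666667, refl=6.666667·-0.818182=-5.4545; V=0.000000+6.666667+-5.454545=1.2121
k=2 src: inc=-5.454545, refl=-5.454545·-0.333333=1.8182; V=6.666667+-5.454545+1.818182=3.0303
k=3 load: inc=1.818182, refl=1.818182·-0.818182=-1.4876; V=1.212121+1.818182+-1.487603=1.5427
k=4 src: inc=-1.487603, refl=-1.487603·-0.333333=0.4959; V=3.030303+-1.487603+0.495868=2.0386
k=5 load: inc=0.495868, refl=0.495868·-0.818182=-0.4057; V=1.542700+0.495868+-0.405710=1.6329
k=6 src: inc=-0.405710, refl=-0.405710·-0.333333=0.1352; V=2.038567+-0.405710+0.135237=1.7681
k=7 load: inc=0.135237, refl=0.135237·-0.818182=-0.1106; V=1.632858+0.135237+-0.110648=1.6574
k=8 src: inc=-0.110648, refl=-0.110648·-0.333333=0.0369; V=1.768094+-0.110648+0.036883=1.6943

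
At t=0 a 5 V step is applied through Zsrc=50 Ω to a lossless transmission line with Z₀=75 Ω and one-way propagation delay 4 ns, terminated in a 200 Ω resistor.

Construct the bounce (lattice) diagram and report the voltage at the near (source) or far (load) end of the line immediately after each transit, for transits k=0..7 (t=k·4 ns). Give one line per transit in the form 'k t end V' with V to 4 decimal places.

0 0 source 3.0000
1 4 load 4.3636
2 8 source 4.0909
3 12 load 3.9669
4 16 source 3.9917
5 20 load 4.0030
6 24 source 4.0008
7 28 load 3.9997

Γ_L=0.454545, Γ_S=-0.200000; launch V₁=5·75/125=3.000000
k=0 src: V=3.0000
k=1 load: inc=3.000000, refl=3.000000·0.454545=1.3636; V=0.000000+3.000000+1.363636=4.3636
k=2 src: inc=1.363636, refl=1.363636·-0.200000=-0.2727; V=3.000000+1.363636+-0.272727=4.0909
k=3 load: inc=-0.272727, refl=-0.272727·0.454545=-0.1240; V=4.363636+-0.272727+-0.123967=3.9669
k=4 src: inc=-0.123967, refl=-0.123967·-0.200000=0.0248; V=4.090909+-0.123967+0.024793=3.9917
k=5 load: inc=0.024793, refl=0.024793·0.454545=0.0113; V=3.966942+0.024793+0.011270=4.0030
k=6 src: inc=0.011270, refl=0.011270·-0.200000=-0.0023; V=3.991736+0.011270+-0.002254=4.0008
k=7 load: inc=-0.002254, refl=-0.002254·0.454545=-0.0010; V=4.003005+-0.002254+-0.001025=3.9997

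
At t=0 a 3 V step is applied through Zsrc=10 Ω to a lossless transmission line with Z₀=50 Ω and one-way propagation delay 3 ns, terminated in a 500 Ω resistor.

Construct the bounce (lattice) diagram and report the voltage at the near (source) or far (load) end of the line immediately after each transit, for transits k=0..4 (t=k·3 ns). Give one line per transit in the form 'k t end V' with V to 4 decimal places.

0 0 source 2.5000
1 3 load 4.5455
2 6 source 3.1818
3 9 load 2.0661
4 12 source 2.8099

Γ_L=0.818182, Γ_S=-0.666667; launch V₁=3·50/60=2.500000
k=0 src: V=2.5000
k=1 load: inc=2.500000, refl=2.500000·0.818182=2.0455; V=0.000000+2.500000+2.045455=4.5455
k=2 src: inc=2.045455, refl=2.045455·-0.666667=-1.3636; V=2.500000+2.045455+-1.363636=3.1818
k=3 load: inc=-1.363636, refl=-1.363636·0.818182=-1.1157; V=4.545455+-1.363636+-1.115702=2.0661
k=4 src: inc=-1.115702, refl=-1.115702·-0.666667=0.7438; V=3.181818+-1.115702+0.743802=2.8099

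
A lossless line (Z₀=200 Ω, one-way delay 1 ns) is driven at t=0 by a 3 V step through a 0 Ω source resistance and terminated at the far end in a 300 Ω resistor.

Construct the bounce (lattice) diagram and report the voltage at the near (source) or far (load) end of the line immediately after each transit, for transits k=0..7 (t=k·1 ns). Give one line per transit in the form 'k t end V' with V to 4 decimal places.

0 0 source 3.0000
1 1 load 3.6000
2 2 source 3.0000
3 3 load 2.8800
4 4 source 3.0000
5 5 load 3.0240
6 6 source 3.0000
7 7 load 2.9952

Γ_L=0.200000, Γ_S=-1.000000; launch V₁=3·200/200=3.000000
k=0 src: V=3.0000
k=1 load: inc=3.000000, refl=3.000000·0.200000=0.6000; V=0.000000+3.000000+0.600000=3.6000
k=2 src: inc=0.600000, refl=0.600000·-1.000000=-0.6000; V=3.000000+0.600000+-0.600000=3.0000
k=3 load: inc=-0.600000, refl=-0.600000·0.200000=-0.1200; V=3.600000+-0.600000+-0.120000=2.8800
k=4 src: inc=-0.120000, refl=-0.120000·-1.000000=0.1200; V=3.000000+-0.120000+0.120000=3.0000
k=5 load: inc=0.120000, refl=0.120000·0.200000=0.0240; V=2.880000+0.120000+0.024000=3.0240
k=6 src: inc=0.024000, refl=0.024000·-1.000000=-0.0240; V=3.000000+0.024000+-0.024000=3.0000
k=7 load: inc=-0.024000, refl=-0.024000·0.200000=-0.0048; V=3.024000+-0.024000+-0.004800=2.9952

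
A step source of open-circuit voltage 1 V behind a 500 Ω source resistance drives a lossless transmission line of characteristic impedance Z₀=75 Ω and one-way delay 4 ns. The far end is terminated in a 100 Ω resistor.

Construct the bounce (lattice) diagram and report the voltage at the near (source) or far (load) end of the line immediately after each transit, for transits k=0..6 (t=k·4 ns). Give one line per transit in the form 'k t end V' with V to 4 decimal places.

0 0 source 0.1304
1 4 load 0.1491
2 8 source 0.1628
3 12 load 0.1648
4 16 source 0.1663
5 20 load 0.1665
6 24 source 0.1666

Γ_L=0.142857, Γ_S=0.739130; launch V₁=1·75/575=0.130435
k=0 src: V=0.1304
k=1 load: inc=0.130435, refl=0.130435·0.142857=0.0186; V=0.000000+0.130435+0.018634=0.1491
k=2 src: inc=0.018634, refl=0.018634·0.739130=0.0138; V=0.130435+0.018634+0.013773=0.1628
k=3 load: inc=0.013773, refl=0.013773·0.142857=0.0020; V=0.149068+0.013773+0.001968=0.1648
k=4 src: inc=0.001968, refl=0.001968·0.739130=0.0015; V=0.162841+0.001968+0.001454=0.1663
k=5 load: inc=0.001454, refl=0.001454·0.142857=0.0002; V=0.164808+0.001454+0.000208=0.1665
k=6 src: inc=0.000208, refl=0.000208·0.739130=0.0002; V=0.166263+0.000208+0.000154=0.1666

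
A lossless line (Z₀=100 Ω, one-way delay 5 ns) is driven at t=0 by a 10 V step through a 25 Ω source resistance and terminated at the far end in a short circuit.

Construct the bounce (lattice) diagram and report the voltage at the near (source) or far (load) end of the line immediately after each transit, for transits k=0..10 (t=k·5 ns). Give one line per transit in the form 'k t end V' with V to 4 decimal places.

Γ_L=-1.000000, Γ_S=-0.600000; launch V₁=10·100/125=8.000000
k=0 src: V=8.0000
k=1 load: inc=8.000000, refl=8.000000·-1.000000=-8.0000; V=0.000000+8.000000+-8.000000=0.0000
k=2 src: inc=-8.000000, refl=-8.000000·-0.600000=4.8000; V=8.000000+-8.000000+4.800000=4.8000
k=3 load: inc=4.800000, refl=4.800000·-1.000000=-4.8000; V=0.000000+4.800000+-4.800000=0.0000
k=4 src: inc=-4.800000, refl=-4.800000·-0.600000=2.8800; V=4.800000+-4.800000+2.880000=2.8800
k=5 load: inc=2.880000, refl=2.880000·-1.000000=-2.8800; V=0.000000+2.880000+-2.880000=0.0000
k=6 src: inc=-2.880000, refl=-2.880000·-0.600000=1.7280; V=2.880000+-2.880000+1.728000=1.7280
k=7 load: inc=1.728000, refl=1.728000·-1.000000=-1.7280; V=0.000000+1.728000+-1.728000=0.0000
k=8 src: inc=-1.728000, refl=-1.728000·-0.600000=1.0368; V=1.728000+-1.728000+1.036800=1.0368
k=9 load: inc=1.036800, refl=1.036800·-1.000000=-1.0368; V=0.000000+1.036800+-1.036800=0.0000
k=10 src: inc=-1.036800, refl=-1.036800·-0.600000=0.6221; V=1.036800+-1.036800+0.622080=0.6221

0 0 source 8.0000
1 5 load 0.0000
2 10 source 4.8000
3 15 load 0.0000
4 20 source 2.8800
5 25 load 0.0000
6 30 source 1.7280
7 35 load 0.0000
8 40 source 1.0368
9 45 load 0.0000
10 50 source 0.6221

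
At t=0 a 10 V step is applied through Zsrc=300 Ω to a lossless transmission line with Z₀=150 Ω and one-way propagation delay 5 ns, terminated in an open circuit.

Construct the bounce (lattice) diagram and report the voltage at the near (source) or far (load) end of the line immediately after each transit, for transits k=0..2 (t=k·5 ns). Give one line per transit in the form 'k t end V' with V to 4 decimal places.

0 0 source 3.3333
1 5 load 6.6667
2 10 source 7.7778

Γ_L=1.000000, Γ_S=0.333333; launch V₁=10·150/450=3.333333
k=0 src: V=3.3333
k=1 load: inc=3.333333, refl=3.333333·1.000000=3.3333; V=0.000000+3.333333+3.333333=6.6667
k=2 src: inc=3.333333, refl=3.333333·0.333333=1.1111; V=3.333333+3.333333+1.111111=7.7778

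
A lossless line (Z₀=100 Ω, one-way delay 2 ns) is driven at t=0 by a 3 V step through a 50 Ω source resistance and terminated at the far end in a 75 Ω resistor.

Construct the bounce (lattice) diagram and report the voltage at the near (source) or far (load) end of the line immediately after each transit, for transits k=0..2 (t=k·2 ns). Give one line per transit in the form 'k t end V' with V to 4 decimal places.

0 0 source 2.0000
1 2 load 1.7143
2 4 source 1.8095

Γ_L=-0.142857, Γ_S=-0.333333; launch V₁=3·100/150=2.000000
k=0 src: V=2.0000
k=1 load: inc=2.000000, refl=2.000000·-0.142857=-0.2857; V=0.000000+2.000000+-0.285714=1.7143
k=2 src: inc=-0.285714, refl=-0.285714·-0.333333=0.0952; V=2.000000+-0.285714+0.095238=1.8095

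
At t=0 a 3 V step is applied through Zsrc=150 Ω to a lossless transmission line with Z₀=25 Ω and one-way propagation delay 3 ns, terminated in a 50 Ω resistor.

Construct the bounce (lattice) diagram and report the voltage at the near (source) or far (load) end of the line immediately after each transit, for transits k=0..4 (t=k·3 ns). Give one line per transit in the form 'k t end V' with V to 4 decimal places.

Γ_L=0.333333, Γ_S=0.714286; launch V₁=3·25/175=0.428571
k=0 src: V=0.4286
k=1 load: inc=0.428571, refl=0.428571·0.333333=0.1429; V=0.000000+0.428571+0.142857=0.5714
k=2 src: inc=0.142857, refl=0.142857·0.714286=0.1020; V=0.428571+0.142857+0.102041=0.6735
k=3 load: inc=0.102041, refl=0.102041·0.333333=0.0340; V=0.571429+0.102041+0.034014=0.7075
k=4 src: inc=0.034014, refl=0.034014·0.714286=0.0243; V=0.673469+0.034014+0.024295=0.7318

0 0 source 0.4286
1 3 load 0.5714
2 6 source 0.6735
3 9 load 0.7075
4 12 source 0.7318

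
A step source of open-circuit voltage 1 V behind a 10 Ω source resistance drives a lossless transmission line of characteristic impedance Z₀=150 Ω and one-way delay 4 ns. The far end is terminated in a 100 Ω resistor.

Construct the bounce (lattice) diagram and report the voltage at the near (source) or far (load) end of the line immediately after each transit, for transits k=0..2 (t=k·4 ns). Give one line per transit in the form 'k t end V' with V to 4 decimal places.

0 0 source 0.9375
1 4 load 0.7500
2 8 source 0.9141

Γ_L=-0.200000, Γ_S=-0.875000; launch V₁=1·150/160=0.937500
k=0 src: V=0.9375
k=1 load: inc=0.937500, refl=0.937500·-0.200000=-0.1875; V=0.000000+0.937500+-0.187500=0.7500
k=2 src: inc=-0.187500, refl=-0.187500·-0.875000=0.1641; V=0.937500+-0.187500+0.164062=0.9141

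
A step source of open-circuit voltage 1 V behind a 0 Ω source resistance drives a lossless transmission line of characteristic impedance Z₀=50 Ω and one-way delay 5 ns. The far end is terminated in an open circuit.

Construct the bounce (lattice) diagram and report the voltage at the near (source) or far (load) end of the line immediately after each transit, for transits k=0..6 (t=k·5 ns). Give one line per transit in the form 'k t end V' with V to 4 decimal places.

0 0 source 1.0000
1 5 load 2.0000
2 10 source 1.0000
3 15 load 0.0000
4 20 source 1.0000
5 25 load 2.0000
6 30 source 1.0000

Γ_L=1.000000, Γ_S=-1.000000; launch V₁=1·50/50=1.000000
k=0 src: V=1.0000
k=1 load: inc=1.000000, refl=1.000000·1.000000=1.0000; V=0.000000+1.000000+1.000000=2.0000
k=2 src: inc=1.000000, refl=1.000000·-1.000000=-1.0000; V=1.000000+1.000000+-1.000000=1.0000
k=3 load: inc=-1.000000, refl=-1.000000·1.000000=-1.0000; V=2.000000+-1.000000+-1.000000=0.0000
k=4 src: inc=-1.000000, refl=-1.000000·-1.000000=1.0000; V=1.000000+-1.000000+1.000000=1.0000
k=5 load: inc=1.000000, refl=1.000000·1.000000=1.0000; V=0.000000+1.000000+1.000000=2.0000
k=6 src: inc=1.000000, refl=1.000000·-1.000000=-1.0000; V=1.000000+1.000000+-1.000000=1.0000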